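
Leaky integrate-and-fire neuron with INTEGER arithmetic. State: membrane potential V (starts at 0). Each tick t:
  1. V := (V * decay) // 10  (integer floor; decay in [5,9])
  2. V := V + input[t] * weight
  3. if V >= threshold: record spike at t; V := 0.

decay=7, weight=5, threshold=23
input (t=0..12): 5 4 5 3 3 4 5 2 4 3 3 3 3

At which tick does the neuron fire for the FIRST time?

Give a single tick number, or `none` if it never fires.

t=0: input=5 -> V=0 FIRE
t=1: input=4 -> V=20
t=2: input=5 -> V=0 FIRE
t=3: input=3 -> V=15
t=4: input=3 -> V=0 FIRE
t=5: input=4 -> V=20
t=6: input=5 -> V=0 FIRE
t=7: input=2 -> V=10
t=8: input=4 -> V=0 FIRE
t=9: input=3 -> V=15
t=10: input=3 -> V=0 FIRE
t=11: input=3 -> V=15
t=12: input=3 -> V=0 FIRE

Answer: 0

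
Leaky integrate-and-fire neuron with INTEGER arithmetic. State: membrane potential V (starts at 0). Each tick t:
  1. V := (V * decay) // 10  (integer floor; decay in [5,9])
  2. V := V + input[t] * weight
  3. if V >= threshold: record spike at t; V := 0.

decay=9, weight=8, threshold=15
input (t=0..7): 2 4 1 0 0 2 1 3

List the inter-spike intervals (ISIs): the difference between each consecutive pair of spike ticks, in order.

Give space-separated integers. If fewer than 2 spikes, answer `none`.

t=0: input=2 -> V=0 FIRE
t=1: input=4 -> V=0 FIRE
t=2: input=1 -> V=8
t=3: input=0 -> V=7
t=4: input=0 -> V=6
t=5: input=2 -> V=0 FIRE
t=6: input=1 -> V=8
t=7: input=3 -> V=0 FIRE

Answer: 1 4 2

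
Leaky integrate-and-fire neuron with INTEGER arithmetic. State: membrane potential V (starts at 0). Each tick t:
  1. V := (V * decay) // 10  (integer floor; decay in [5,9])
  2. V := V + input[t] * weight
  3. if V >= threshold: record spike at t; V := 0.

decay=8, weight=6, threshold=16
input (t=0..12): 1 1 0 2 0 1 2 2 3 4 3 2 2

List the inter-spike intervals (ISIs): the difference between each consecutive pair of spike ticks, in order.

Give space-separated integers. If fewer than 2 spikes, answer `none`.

t=0: input=1 -> V=6
t=1: input=1 -> V=10
t=2: input=0 -> V=8
t=3: input=2 -> V=0 FIRE
t=4: input=0 -> V=0
t=5: input=1 -> V=6
t=6: input=2 -> V=0 FIRE
t=7: input=2 -> V=12
t=8: input=3 -> V=0 FIRE
t=9: input=4 -> V=0 FIRE
t=10: input=3 -> V=0 FIRE
t=11: input=2 -> V=12
t=12: input=2 -> V=0 FIRE

Answer: 3 2 1 1 2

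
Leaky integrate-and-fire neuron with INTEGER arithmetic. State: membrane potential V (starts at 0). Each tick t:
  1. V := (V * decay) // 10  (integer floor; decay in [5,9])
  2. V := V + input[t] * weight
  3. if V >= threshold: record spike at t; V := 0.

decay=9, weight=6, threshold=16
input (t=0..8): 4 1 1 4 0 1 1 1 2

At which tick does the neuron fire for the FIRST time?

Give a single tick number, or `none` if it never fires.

t=0: input=4 -> V=0 FIRE
t=1: input=1 -> V=6
t=2: input=1 -> V=11
t=3: input=4 -> V=0 FIRE
t=4: input=0 -> V=0
t=5: input=1 -> V=6
t=6: input=1 -> V=11
t=7: input=1 -> V=15
t=8: input=2 -> V=0 FIRE

Answer: 0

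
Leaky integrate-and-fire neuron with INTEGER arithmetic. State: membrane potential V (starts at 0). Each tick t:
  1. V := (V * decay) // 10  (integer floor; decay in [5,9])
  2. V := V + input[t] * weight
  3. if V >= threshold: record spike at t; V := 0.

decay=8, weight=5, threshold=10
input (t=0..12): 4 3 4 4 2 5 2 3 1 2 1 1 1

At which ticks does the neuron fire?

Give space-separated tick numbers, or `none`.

t=0: input=4 -> V=0 FIRE
t=1: input=3 -> V=0 FIRE
t=2: input=4 -> V=0 FIRE
t=3: input=4 -> V=0 FIRE
t=4: input=2 -> V=0 FIRE
t=5: input=5 -> V=0 FIRE
t=6: input=2 -> V=0 FIRE
t=7: input=3 -> V=0 FIRE
t=8: input=1 -> V=5
t=9: input=2 -> V=0 FIRE
t=10: input=1 -> V=5
t=11: input=1 -> V=9
t=12: input=1 -> V=0 FIRE

Answer: 0 1 2 3 4 5 6 7 9 12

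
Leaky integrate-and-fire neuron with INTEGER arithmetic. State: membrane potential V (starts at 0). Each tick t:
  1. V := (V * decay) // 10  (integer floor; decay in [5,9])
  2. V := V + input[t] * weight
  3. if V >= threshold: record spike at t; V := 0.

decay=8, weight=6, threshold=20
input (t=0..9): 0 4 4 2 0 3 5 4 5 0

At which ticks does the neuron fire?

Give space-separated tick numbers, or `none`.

Answer: 1 2 5 6 7 8

Derivation:
t=0: input=0 -> V=0
t=1: input=4 -> V=0 FIRE
t=2: input=4 -> V=0 FIRE
t=3: input=2 -> V=12
t=4: input=0 -> V=9
t=5: input=3 -> V=0 FIRE
t=6: input=5 -> V=0 FIRE
t=7: input=4 -> V=0 FIRE
t=8: input=5 -> V=0 FIRE
t=9: input=0 -> V=0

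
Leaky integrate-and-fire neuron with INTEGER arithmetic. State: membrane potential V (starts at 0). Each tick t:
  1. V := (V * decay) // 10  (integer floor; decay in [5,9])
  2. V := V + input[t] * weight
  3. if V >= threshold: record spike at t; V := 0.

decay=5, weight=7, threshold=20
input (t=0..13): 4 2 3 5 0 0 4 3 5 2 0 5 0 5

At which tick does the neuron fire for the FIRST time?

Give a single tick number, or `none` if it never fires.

t=0: input=4 -> V=0 FIRE
t=1: input=2 -> V=14
t=2: input=3 -> V=0 FIRE
t=3: input=5 -> V=0 FIRE
t=4: input=0 -> V=0
t=5: input=0 -> V=0
t=6: input=4 -> V=0 FIRE
t=7: input=3 -> V=0 FIRE
t=8: input=5 -> V=0 FIRE
t=9: input=2 -> V=14
t=10: input=0 -> V=7
t=11: input=5 -> V=0 FIRE
t=12: input=0 -> V=0
t=13: input=5 -> V=0 FIRE

Answer: 0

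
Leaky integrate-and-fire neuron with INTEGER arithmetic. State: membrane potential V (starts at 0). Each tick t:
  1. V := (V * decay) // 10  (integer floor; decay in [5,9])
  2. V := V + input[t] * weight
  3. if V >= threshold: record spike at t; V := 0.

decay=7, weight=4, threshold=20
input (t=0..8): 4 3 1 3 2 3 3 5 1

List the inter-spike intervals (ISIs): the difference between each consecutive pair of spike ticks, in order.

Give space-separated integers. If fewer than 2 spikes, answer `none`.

t=0: input=4 -> V=16
t=1: input=3 -> V=0 FIRE
t=2: input=1 -> V=4
t=3: input=3 -> V=14
t=4: input=2 -> V=17
t=5: input=3 -> V=0 FIRE
t=6: input=3 -> V=12
t=7: input=5 -> V=0 FIRE
t=8: input=1 -> V=4

Answer: 4 2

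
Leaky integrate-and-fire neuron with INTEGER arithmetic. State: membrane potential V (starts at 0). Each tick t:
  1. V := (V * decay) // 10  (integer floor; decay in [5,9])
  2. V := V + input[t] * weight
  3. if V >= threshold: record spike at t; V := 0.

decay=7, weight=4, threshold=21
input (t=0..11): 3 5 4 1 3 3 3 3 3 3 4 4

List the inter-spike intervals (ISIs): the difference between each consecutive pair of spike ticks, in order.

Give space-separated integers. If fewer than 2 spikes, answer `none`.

Answer: 3 3 3

Derivation:
t=0: input=3 -> V=12
t=1: input=5 -> V=0 FIRE
t=2: input=4 -> V=16
t=3: input=1 -> V=15
t=4: input=3 -> V=0 FIRE
t=5: input=3 -> V=12
t=6: input=3 -> V=20
t=7: input=3 -> V=0 FIRE
t=8: input=3 -> V=12
t=9: input=3 -> V=20
t=10: input=4 -> V=0 FIRE
t=11: input=4 -> V=16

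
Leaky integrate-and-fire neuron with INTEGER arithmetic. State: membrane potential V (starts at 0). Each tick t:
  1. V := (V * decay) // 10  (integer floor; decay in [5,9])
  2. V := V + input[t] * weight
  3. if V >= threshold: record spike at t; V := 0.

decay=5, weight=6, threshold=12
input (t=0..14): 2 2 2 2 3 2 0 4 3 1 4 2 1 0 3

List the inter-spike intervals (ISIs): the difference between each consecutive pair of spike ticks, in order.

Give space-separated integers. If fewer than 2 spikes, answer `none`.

t=0: input=2 -> V=0 FIRE
t=1: input=2 -> V=0 FIRE
t=2: input=2 -> V=0 FIRE
t=3: input=2 -> V=0 FIRE
t=4: input=3 -> V=0 FIRE
t=5: input=2 -> V=0 FIRE
t=6: input=0 -> V=0
t=7: input=4 -> V=0 FIRE
t=8: input=3 -> V=0 FIRE
t=9: input=1 -> V=6
t=10: input=4 -> V=0 FIRE
t=11: input=2 -> V=0 FIRE
t=12: input=1 -> V=6
t=13: input=0 -> V=3
t=14: input=3 -> V=0 FIRE

Answer: 1 1 1 1 1 2 1 2 1 3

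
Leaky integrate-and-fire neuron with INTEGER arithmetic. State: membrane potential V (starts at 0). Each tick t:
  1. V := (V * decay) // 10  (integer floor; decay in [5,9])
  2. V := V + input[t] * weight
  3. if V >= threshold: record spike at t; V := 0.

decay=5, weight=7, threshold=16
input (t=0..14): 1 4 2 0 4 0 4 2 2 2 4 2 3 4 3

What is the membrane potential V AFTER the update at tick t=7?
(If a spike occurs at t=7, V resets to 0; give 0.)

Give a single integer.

Answer: 14

Derivation:
t=0: input=1 -> V=7
t=1: input=4 -> V=0 FIRE
t=2: input=2 -> V=14
t=3: input=0 -> V=7
t=4: input=4 -> V=0 FIRE
t=5: input=0 -> V=0
t=6: input=4 -> V=0 FIRE
t=7: input=2 -> V=14
t=8: input=2 -> V=0 FIRE
t=9: input=2 -> V=14
t=10: input=4 -> V=0 FIRE
t=11: input=2 -> V=14
t=12: input=3 -> V=0 FIRE
t=13: input=4 -> V=0 FIRE
t=14: input=3 -> V=0 FIRE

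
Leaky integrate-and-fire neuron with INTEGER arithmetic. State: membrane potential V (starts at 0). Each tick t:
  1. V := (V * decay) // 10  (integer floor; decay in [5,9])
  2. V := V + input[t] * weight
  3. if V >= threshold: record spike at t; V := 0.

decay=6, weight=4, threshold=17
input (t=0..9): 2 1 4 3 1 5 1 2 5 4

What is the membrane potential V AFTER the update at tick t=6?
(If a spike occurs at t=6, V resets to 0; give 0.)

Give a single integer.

t=0: input=2 -> V=8
t=1: input=1 -> V=8
t=2: input=4 -> V=0 FIRE
t=3: input=3 -> V=12
t=4: input=1 -> V=11
t=5: input=5 -> V=0 FIRE
t=6: input=1 -> V=4
t=7: input=2 -> V=10
t=8: input=5 -> V=0 FIRE
t=9: input=4 -> V=16

Answer: 4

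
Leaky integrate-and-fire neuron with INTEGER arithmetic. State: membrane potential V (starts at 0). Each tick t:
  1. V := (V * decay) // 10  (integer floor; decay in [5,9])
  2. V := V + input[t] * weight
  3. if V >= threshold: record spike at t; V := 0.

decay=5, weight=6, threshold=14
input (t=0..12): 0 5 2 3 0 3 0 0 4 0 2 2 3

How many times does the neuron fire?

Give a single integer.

t=0: input=0 -> V=0
t=1: input=5 -> V=0 FIRE
t=2: input=2 -> V=12
t=3: input=3 -> V=0 FIRE
t=4: input=0 -> V=0
t=5: input=3 -> V=0 FIRE
t=6: input=0 -> V=0
t=7: input=0 -> V=0
t=8: input=4 -> V=0 FIRE
t=9: input=0 -> V=0
t=10: input=2 -> V=12
t=11: input=2 -> V=0 FIRE
t=12: input=3 -> V=0 FIRE

Answer: 6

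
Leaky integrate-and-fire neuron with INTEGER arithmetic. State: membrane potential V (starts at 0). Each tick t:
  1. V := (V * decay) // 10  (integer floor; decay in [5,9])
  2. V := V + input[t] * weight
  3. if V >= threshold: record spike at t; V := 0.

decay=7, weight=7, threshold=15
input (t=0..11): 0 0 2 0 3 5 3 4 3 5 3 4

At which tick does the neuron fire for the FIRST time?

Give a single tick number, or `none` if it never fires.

Answer: 4

Derivation:
t=0: input=0 -> V=0
t=1: input=0 -> V=0
t=2: input=2 -> V=14
t=3: input=0 -> V=9
t=4: input=3 -> V=0 FIRE
t=5: input=5 -> V=0 FIRE
t=6: input=3 -> V=0 FIRE
t=7: input=4 -> V=0 FIRE
t=8: input=3 -> V=0 FIRE
t=9: input=5 -> V=0 FIRE
t=10: input=3 -> V=0 FIRE
t=11: input=4 -> V=0 FIRE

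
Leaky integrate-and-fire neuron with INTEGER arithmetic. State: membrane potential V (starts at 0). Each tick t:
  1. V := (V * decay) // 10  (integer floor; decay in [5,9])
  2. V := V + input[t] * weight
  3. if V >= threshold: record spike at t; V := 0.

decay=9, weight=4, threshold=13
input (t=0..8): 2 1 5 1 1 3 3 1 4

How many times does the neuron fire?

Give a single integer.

Answer: 4

Derivation:
t=0: input=2 -> V=8
t=1: input=1 -> V=11
t=2: input=5 -> V=0 FIRE
t=3: input=1 -> V=4
t=4: input=1 -> V=7
t=5: input=3 -> V=0 FIRE
t=6: input=3 -> V=12
t=7: input=1 -> V=0 FIRE
t=8: input=4 -> V=0 FIRE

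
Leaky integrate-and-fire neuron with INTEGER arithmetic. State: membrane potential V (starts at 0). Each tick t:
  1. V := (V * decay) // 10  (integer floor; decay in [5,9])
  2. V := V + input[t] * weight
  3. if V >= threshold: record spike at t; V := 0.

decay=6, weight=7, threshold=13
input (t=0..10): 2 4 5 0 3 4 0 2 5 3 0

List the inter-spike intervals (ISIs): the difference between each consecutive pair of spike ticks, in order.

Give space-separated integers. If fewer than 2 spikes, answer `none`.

t=0: input=2 -> V=0 FIRE
t=1: input=4 -> V=0 FIRE
t=2: input=5 -> V=0 FIRE
t=3: input=0 -> V=0
t=4: input=3 -> V=0 FIRE
t=5: input=4 -> V=0 FIRE
t=6: input=0 -> V=0
t=7: input=2 -> V=0 FIRE
t=8: input=5 -> V=0 FIRE
t=9: input=3 -> V=0 FIRE
t=10: input=0 -> V=0

Answer: 1 1 2 1 2 1 1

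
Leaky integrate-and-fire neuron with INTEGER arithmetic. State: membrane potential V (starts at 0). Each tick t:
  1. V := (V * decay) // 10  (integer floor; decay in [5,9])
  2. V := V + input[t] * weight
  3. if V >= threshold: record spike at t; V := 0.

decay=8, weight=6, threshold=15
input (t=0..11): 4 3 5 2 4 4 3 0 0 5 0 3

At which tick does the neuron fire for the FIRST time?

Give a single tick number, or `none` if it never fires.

Answer: 0

Derivation:
t=0: input=4 -> V=0 FIRE
t=1: input=3 -> V=0 FIRE
t=2: input=5 -> V=0 FIRE
t=3: input=2 -> V=12
t=4: input=4 -> V=0 FIRE
t=5: input=4 -> V=0 FIRE
t=6: input=3 -> V=0 FIRE
t=7: input=0 -> V=0
t=8: input=0 -> V=0
t=9: input=5 -> V=0 FIRE
t=10: input=0 -> V=0
t=11: input=3 -> V=0 FIRE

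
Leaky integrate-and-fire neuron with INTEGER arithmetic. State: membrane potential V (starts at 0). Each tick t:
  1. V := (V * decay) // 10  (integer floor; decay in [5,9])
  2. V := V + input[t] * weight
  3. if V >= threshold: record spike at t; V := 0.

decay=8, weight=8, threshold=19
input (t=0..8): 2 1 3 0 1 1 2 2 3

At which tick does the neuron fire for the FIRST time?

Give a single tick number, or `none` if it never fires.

Answer: 1

Derivation:
t=0: input=2 -> V=16
t=1: input=1 -> V=0 FIRE
t=2: input=3 -> V=0 FIRE
t=3: input=0 -> V=0
t=4: input=1 -> V=8
t=5: input=1 -> V=14
t=6: input=2 -> V=0 FIRE
t=7: input=2 -> V=16
t=8: input=3 -> V=0 FIRE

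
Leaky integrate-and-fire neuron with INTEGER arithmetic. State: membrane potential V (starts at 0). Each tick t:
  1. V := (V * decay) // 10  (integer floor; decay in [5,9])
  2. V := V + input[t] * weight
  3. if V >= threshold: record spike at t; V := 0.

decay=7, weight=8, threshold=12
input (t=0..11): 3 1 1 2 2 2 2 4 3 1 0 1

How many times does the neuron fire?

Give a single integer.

t=0: input=3 -> V=0 FIRE
t=1: input=1 -> V=8
t=2: input=1 -> V=0 FIRE
t=3: input=2 -> V=0 FIRE
t=4: input=2 -> V=0 FIRE
t=5: input=2 -> V=0 FIRE
t=6: input=2 -> V=0 FIRE
t=7: input=4 -> V=0 FIRE
t=8: input=3 -> V=0 FIRE
t=9: input=1 -> V=8
t=10: input=0 -> V=5
t=11: input=1 -> V=11

Answer: 8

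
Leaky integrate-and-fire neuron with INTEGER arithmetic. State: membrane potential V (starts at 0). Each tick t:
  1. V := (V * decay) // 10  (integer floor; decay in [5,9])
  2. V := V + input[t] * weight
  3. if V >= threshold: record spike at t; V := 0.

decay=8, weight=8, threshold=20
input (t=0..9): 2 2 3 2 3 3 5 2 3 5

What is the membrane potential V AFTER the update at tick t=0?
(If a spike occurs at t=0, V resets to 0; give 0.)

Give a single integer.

Answer: 16

Derivation:
t=0: input=2 -> V=16
t=1: input=2 -> V=0 FIRE
t=2: input=3 -> V=0 FIRE
t=3: input=2 -> V=16
t=4: input=3 -> V=0 FIRE
t=5: input=3 -> V=0 FIRE
t=6: input=5 -> V=0 FIRE
t=7: input=2 -> V=16
t=8: input=3 -> V=0 FIRE
t=9: input=5 -> V=0 FIRE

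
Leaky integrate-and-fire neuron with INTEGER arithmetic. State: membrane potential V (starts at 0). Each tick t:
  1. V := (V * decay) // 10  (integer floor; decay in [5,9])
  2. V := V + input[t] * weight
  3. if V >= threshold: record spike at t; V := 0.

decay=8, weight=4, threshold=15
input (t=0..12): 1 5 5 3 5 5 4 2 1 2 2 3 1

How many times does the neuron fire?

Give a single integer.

t=0: input=1 -> V=4
t=1: input=5 -> V=0 FIRE
t=2: input=5 -> V=0 FIRE
t=3: input=3 -> V=12
t=4: input=5 -> V=0 FIRE
t=5: input=5 -> V=0 FIRE
t=6: input=4 -> V=0 FIRE
t=7: input=2 -> V=8
t=8: input=1 -> V=10
t=9: input=2 -> V=0 FIRE
t=10: input=2 -> V=8
t=11: input=3 -> V=0 FIRE
t=12: input=1 -> V=4

Answer: 7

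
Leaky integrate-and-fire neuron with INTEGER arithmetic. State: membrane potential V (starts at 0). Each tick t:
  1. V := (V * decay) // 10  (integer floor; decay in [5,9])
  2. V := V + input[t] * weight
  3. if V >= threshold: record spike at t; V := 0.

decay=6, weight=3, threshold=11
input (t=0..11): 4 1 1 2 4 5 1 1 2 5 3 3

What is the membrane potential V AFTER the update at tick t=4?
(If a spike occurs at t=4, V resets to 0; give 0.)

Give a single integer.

t=0: input=4 -> V=0 FIRE
t=1: input=1 -> V=3
t=2: input=1 -> V=4
t=3: input=2 -> V=8
t=4: input=4 -> V=0 FIRE
t=5: input=5 -> V=0 FIRE
t=6: input=1 -> V=3
t=7: input=1 -> V=4
t=8: input=2 -> V=8
t=9: input=5 -> V=0 FIRE
t=10: input=3 -> V=9
t=11: input=3 -> V=0 FIRE

Answer: 0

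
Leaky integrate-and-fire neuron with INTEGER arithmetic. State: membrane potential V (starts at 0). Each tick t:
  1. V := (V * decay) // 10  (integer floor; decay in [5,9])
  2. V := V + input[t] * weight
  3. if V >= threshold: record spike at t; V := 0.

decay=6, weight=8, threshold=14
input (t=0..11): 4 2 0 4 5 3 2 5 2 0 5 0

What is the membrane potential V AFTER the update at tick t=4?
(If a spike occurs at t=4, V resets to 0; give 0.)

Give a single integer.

Answer: 0

Derivation:
t=0: input=4 -> V=0 FIRE
t=1: input=2 -> V=0 FIRE
t=2: input=0 -> V=0
t=3: input=4 -> V=0 FIRE
t=4: input=5 -> V=0 FIRE
t=5: input=3 -> V=0 FIRE
t=6: input=2 -> V=0 FIRE
t=7: input=5 -> V=0 FIRE
t=8: input=2 -> V=0 FIRE
t=9: input=0 -> V=0
t=10: input=5 -> V=0 FIRE
t=11: input=0 -> V=0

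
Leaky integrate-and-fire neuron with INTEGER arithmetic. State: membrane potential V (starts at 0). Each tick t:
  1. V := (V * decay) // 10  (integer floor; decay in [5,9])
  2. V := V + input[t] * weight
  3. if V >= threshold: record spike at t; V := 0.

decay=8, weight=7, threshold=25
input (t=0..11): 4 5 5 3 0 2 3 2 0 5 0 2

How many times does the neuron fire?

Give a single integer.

Answer: 6

Derivation:
t=0: input=4 -> V=0 FIRE
t=1: input=5 -> V=0 FIRE
t=2: input=5 -> V=0 FIRE
t=3: input=3 -> V=21
t=4: input=0 -> V=16
t=5: input=2 -> V=0 FIRE
t=6: input=3 -> V=21
t=7: input=2 -> V=0 FIRE
t=8: input=0 -> V=0
t=9: input=5 -> V=0 FIRE
t=10: input=0 -> V=0
t=11: input=2 -> V=14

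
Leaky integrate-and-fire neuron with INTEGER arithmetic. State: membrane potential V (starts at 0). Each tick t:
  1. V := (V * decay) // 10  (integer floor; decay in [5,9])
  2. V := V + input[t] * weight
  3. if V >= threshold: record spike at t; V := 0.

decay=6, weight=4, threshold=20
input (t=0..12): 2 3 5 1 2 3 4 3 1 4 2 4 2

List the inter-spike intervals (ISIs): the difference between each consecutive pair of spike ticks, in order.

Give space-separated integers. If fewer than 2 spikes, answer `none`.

Answer: 4 3 2

Derivation:
t=0: input=2 -> V=8
t=1: input=3 -> V=16
t=2: input=5 -> V=0 FIRE
t=3: input=1 -> V=4
t=4: input=2 -> V=10
t=5: input=3 -> V=18
t=6: input=4 -> V=0 FIRE
t=7: input=3 -> V=12
t=8: input=1 -> V=11
t=9: input=4 -> V=0 FIRE
t=10: input=2 -> V=8
t=11: input=4 -> V=0 FIRE
t=12: input=2 -> V=8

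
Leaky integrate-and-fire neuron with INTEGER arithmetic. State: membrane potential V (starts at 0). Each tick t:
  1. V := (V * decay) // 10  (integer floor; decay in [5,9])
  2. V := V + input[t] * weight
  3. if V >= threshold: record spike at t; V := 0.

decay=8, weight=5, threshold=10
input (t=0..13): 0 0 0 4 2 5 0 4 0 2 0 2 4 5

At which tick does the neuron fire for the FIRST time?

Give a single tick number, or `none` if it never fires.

Answer: 3

Derivation:
t=0: input=0 -> V=0
t=1: input=0 -> V=0
t=2: input=0 -> V=0
t=3: input=4 -> V=0 FIRE
t=4: input=2 -> V=0 FIRE
t=5: input=5 -> V=0 FIRE
t=6: input=0 -> V=0
t=7: input=4 -> V=0 FIRE
t=8: input=0 -> V=0
t=9: input=2 -> V=0 FIRE
t=10: input=0 -> V=0
t=11: input=2 -> V=0 FIRE
t=12: input=4 -> V=0 FIRE
t=13: input=5 -> V=0 FIRE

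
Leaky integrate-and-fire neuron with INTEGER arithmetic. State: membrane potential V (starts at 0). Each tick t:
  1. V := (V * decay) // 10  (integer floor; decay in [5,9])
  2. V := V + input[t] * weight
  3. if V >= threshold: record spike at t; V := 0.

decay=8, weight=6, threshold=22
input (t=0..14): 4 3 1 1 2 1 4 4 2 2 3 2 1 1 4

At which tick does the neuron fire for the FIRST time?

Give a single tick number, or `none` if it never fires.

Answer: 0

Derivation:
t=0: input=4 -> V=0 FIRE
t=1: input=3 -> V=18
t=2: input=1 -> V=20
t=3: input=1 -> V=0 FIRE
t=4: input=2 -> V=12
t=5: input=1 -> V=15
t=6: input=4 -> V=0 FIRE
t=7: input=4 -> V=0 FIRE
t=8: input=2 -> V=12
t=9: input=2 -> V=21
t=10: input=3 -> V=0 FIRE
t=11: input=2 -> V=12
t=12: input=1 -> V=15
t=13: input=1 -> V=18
t=14: input=4 -> V=0 FIRE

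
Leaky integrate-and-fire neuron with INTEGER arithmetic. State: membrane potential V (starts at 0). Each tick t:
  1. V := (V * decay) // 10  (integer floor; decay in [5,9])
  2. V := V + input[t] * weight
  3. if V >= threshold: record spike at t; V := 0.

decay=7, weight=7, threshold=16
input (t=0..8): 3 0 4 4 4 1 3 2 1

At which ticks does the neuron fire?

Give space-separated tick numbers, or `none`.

Answer: 0 2 3 4 6 8

Derivation:
t=0: input=3 -> V=0 FIRE
t=1: input=0 -> V=0
t=2: input=4 -> V=0 FIRE
t=3: input=4 -> V=0 FIRE
t=4: input=4 -> V=0 FIRE
t=5: input=1 -> V=7
t=6: input=3 -> V=0 FIRE
t=7: input=2 -> V=14
t=8: input=1 -> V=0 FIRE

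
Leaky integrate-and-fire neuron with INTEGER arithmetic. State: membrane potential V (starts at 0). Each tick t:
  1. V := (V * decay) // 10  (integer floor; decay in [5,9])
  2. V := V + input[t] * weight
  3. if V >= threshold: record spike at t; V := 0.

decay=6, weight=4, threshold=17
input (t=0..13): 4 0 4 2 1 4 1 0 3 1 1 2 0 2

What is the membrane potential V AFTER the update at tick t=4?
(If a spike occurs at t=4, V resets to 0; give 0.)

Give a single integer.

t=0: input=4 -> V=16
t=1: input=0 -> V=9
t=2: input=4 -> V=0 FIRE
t=3: input=2 -> V=8
t=4: input=1 -> V=8
t=5: input=4 -> V=0 FIRE
t=6: input=1 -> V=4
t=7: input=0 -> V=2
t=8: input=3 -> V=13
t=9: input=1 -> V=11
t=10: input=1 -> V=10
t=11: input=2 -> V=14
t=12: input=0 -> V=8
t=13: input=2 -> V=12

Answer: 8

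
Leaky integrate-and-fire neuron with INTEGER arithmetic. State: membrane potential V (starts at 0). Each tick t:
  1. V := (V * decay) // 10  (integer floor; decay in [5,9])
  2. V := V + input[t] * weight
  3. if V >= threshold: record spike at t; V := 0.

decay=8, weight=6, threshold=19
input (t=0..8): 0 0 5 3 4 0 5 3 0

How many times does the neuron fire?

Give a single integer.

t=0: input=0 -> V=0
t=1: input=0 -> V=0
t=2: input=5 -> V=0 FIRE
t=3: input=3 -> V=18
t=4: input=4 -> V=0 FIRE
t=5: input=0 -> V=0
t=6: input=5 -> V=0 FIRE
t=7: input=3 -> V=18
t=8: input=0 -> V=14

Answer: 3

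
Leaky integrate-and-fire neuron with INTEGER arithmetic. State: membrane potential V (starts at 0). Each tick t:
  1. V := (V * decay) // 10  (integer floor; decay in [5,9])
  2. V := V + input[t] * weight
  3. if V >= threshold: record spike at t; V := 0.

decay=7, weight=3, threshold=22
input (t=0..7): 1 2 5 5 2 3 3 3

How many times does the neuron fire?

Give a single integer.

t=0: input=1 -> V=3
t=1: input=2 -> V=8
t=2: input=5 -> V=20
t=3: input=5 -> V=0 FIRE
t=4: input=2 -> V=6
t=5: input=3 -> V=13
t=6: input=3 -> V=18
t=7: input=3 -> V=21

Answer: 1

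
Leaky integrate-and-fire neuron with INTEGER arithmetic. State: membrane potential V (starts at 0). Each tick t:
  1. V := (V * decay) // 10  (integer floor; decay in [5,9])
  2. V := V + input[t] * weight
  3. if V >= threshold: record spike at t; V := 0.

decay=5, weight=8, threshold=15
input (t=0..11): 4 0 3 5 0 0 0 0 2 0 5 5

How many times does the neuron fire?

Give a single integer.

Answer: 6

Derivation:
t=0: input=4 -> V=0 FIRE
t=1: input=0 -> V=0
t=2: input=3 -> V=0 FIRE
t=3: input=5 -> V=0 FIRE
t=4: input=0 -> V=0
t=5: input=0 -> V=0
t=6: input=0 -> V=0
t=7: input=0 -> V=0
t=8: input=2 -> V=0 FIRE
t=9: input=0 -> V=0
t=10: input=5 -> V=0 FIRE
t=11: input=5 -> V=0 FIRE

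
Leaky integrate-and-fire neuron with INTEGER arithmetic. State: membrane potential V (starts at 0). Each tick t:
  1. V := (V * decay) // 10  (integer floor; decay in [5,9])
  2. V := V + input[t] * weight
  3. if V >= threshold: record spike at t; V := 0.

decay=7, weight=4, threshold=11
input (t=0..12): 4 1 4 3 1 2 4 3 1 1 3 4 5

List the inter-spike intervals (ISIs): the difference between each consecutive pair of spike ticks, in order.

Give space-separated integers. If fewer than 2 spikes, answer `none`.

Answer: 2 1 3 1 3 1 1

Derivation:
t=0: input=4 -> V=0 FIRE
t=1: input=1 -> V=4
t=2: input=4 -> V=0 FIRE
t=3: input=3 -> V=0 FIRE
t=4: input=1 -> V=4
t=5: input=2 -> V=10
t=6: input=4 -> V=0 FIRE
t=7: input=3 -> V=0 FIRE
t=8: input=1 -> V=4
t=9: input=1 -> V=6
t=10: input=3 -> V=0 FIRE
t=11: input=4 -> V=0 FIRE
t=12: input=5 -> V=0 FIRE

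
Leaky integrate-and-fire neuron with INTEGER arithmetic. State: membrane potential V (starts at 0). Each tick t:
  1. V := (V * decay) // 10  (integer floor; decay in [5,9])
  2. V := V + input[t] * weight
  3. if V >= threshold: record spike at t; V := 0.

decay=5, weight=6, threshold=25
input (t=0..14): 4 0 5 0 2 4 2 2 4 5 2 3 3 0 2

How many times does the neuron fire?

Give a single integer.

Answer: 5

Derivation:
t=0: input=4 -> V=24
t=1: input=0 -> V=12
t=2: input=5 -> V=0 FIRE
t=3: input=0 -> V=0
t=4: input=2 -> V=12
t=5: input=4 -> V=0 FIRE
t=6: input=2 -> V=12
t=7: input=2 -> V=18
t=8: input=4 -> V=0 FIRE
t=9: input=5 -> V=0 FIRE
t=10: input=2 -> V=12
t=11: input=3 -> V=24
t=12: input=3 -> V=0 FIRE
t=13: input=0 -> V=0
t=14: input=2 -> V=12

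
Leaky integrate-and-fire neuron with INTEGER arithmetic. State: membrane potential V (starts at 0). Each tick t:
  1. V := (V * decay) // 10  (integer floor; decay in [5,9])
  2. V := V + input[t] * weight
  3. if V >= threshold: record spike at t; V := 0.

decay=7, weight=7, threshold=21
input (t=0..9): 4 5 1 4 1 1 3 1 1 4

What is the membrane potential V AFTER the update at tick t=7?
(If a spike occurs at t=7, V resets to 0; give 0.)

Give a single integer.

Answer: 7

Derivation:
t=0: input=4 -> V=0 FIRE
t=1: input=5 -> V=0 FIRE
t=2: input=1 -> V=7
t=3: input=4 -> V=0 FIRE
t=4: input=1 -> V=7
t=5: input=1 -> V=11
t=6: input=3 -> V=0 FIRE
t=7: input=1 -> V=7
t=8: input=1 -> V=11
t=9: input=4 -> V=0 FIRE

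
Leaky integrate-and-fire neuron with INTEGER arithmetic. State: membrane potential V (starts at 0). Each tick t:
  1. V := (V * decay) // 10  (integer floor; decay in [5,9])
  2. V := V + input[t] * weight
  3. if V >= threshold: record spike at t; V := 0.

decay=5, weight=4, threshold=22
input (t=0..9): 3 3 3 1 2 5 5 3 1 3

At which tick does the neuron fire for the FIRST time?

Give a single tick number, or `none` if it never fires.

t=0: input=3 -> V=12
t=1: input=3 -> V=18
t=2: input=3 -> V=21
t=3: input=1 -> V=14
t=4: input=2 -> V=15
t=5: input=5 -> V=0 FIRE
t=6: input=5 -> V=20
t=7: input=3 -> V=0 FIRE
t=8: input=1 -> V=4
t=9: input=3 -> V=14

Answer: 5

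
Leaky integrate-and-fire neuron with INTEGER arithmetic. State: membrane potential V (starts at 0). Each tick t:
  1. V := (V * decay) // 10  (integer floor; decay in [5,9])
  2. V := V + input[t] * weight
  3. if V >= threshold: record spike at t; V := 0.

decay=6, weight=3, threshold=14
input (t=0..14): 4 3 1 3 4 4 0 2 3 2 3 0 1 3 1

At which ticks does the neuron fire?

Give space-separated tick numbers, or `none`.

t=0: input=4 -> V=12
t=1: input=3 -> V=0 FIRE
t=2: input=1 -> V=3
t=3: input=3 -> V=10
t=4: input=4 -> V=0 FIRE
t=5: input=4 -> V=12
t=6: input=0 -> V=7
t=7: input=2 -> V=10
t=8: input=3 -> V=0 FIRE
t=9: input=2 -> V=6
t=10: input=3 -> V=12
t=11: input=0 -> V=7
t=12: input=1 -> V=7
t=13: input=3 -> V=13
t=14: input=1 -> V=10

Answer: 1 4 8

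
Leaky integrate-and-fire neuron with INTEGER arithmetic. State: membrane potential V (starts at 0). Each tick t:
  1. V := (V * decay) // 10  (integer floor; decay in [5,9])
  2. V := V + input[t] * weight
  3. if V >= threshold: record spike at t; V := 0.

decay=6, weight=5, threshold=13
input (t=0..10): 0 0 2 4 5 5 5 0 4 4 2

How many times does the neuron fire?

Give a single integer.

t=0: input=0 -> V=0
t=1: input=0 -> V=0
t=2: input=2 -> V=10
t=3: input=4 -> V=0 FIRE
t=4: input=5 -> V=0 FIRE
t=5: input=5 -> V=0 FIRE
t=6: input=5 -> V=0 FIRE
t=7: input=0 -> V=0
t=8: input=4 -> V=0 FIRE
t=9: input=4 -> V=0 FIRE
t=10: input=2 -> V=10

Answer: 6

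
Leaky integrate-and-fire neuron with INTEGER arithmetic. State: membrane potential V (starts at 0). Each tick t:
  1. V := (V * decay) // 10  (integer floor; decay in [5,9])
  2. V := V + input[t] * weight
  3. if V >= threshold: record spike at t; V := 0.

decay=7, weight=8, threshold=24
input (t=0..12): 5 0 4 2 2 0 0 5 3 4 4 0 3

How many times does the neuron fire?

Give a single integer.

Answer: 8

Derivation:
t=0: input=5 -> V=0 FIRE
t=1: input=0 -> V=0
t=2: input=4 -> V=0 FIRE
t=3: input=2 -> V=16
t=4: input=2 -> V=0 FIRE
t=5: input=0 -> V=0
t=6: input=0 -> V=0
t=7: input=5 -> V=0 FIRE
t=8: input=3 -> V=0 FIRE
t=9: input=4 -> V=0 FIRE
t=10: input=4 -> V=0 FIRE
t=11: input=0 -> V=0
t=12: input=3 -> V=0 FIRE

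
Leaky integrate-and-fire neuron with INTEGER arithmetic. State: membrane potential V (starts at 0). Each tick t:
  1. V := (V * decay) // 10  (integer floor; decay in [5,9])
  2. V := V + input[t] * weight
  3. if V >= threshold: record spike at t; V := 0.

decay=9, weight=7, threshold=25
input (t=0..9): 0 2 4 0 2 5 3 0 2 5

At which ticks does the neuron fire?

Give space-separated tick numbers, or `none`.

Answer: 2 5 8 9

Derivation:
t=0: input=0 -> V=0
t=1: input=2 -> V=14
t=2: input=4 -> V=0 FIRE
t=3: input=0 -> V=0
t=4: input=2 -> V=14
t=5: input=5 -> V=0 FIRE
t=6: input=3 -> V=21
t=7: input=0 -> V=18
t=8: input=2 -> V=0 FIRE
t=9: input=5 -> V=0 FIRE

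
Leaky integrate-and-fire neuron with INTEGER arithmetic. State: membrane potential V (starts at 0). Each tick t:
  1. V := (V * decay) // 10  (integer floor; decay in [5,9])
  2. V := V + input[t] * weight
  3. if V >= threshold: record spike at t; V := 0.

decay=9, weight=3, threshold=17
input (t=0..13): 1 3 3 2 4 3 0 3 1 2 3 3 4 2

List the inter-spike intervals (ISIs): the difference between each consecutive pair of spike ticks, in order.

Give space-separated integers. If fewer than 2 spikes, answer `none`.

Answer: 2 4 3

Derivation:
t=0: input=1 -> V=3
t=1: input=3 -> V=11
t=2: input=3 -> V=0 FIRE
t=3: input=2 -> V=6
t=4: input=4 -> V=0 FIRE
t=5: input=3 -> V=9
t=6: input=0 -> V=8
t=7: input=3 -> V=16
t=8: input=1 -> V=0 FIRE
t=9: input=2 -> V=6
t=10: input=3 -> V=14
t=11: input=3 -> V=0 FIRE
t=12: input=4 -> V=12
t=13: input=2 -> V=16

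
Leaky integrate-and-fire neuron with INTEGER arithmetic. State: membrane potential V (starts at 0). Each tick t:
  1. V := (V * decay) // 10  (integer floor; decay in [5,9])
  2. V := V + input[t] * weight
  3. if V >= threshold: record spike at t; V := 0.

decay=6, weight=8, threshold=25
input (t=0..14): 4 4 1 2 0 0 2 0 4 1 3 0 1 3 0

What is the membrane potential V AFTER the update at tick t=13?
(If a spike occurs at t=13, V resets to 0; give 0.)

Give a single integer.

Answer: 0

Derivation:
t=0: input=4 -> V=0 FIRE
t=1: input=4 -> V=0 FIRE
t=2: input=1 -> V=8
t=3: input=2 -> V=20
t=4: input=0 -> V=12
t=5: input=0 -> V=7
t=6: input=2 -> V=20
t=7: input=0 -> V=12
t=8: input=4 -> V=0 FIRE
t=9: input=1 -> V=8
t=10: input=3 -> V=0 FIRE
t=11: input=0 -> V=0
t=12: input=1 -> V=8
t=13: input=3 -> V=0 FIRE
t=14: input=0 -> V=0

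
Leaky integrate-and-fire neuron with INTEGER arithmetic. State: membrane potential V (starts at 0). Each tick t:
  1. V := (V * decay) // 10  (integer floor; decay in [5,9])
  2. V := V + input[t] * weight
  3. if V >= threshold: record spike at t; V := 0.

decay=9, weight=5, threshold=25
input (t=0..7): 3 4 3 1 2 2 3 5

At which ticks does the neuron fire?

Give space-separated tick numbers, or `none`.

Answer: 1 4 7

Derivation:
t=0: input=3 -> V=15
t=1: input=4 -> V=0 FIRE
t=2: input=3 -> V=15
t=3: input=1 -> V=18
t=4: input=2 -> V=0 FIRE
t=5: input=2 -> V=10
t=6: input=3 -> V=24
t=7: input=5 -> V=0 FIRE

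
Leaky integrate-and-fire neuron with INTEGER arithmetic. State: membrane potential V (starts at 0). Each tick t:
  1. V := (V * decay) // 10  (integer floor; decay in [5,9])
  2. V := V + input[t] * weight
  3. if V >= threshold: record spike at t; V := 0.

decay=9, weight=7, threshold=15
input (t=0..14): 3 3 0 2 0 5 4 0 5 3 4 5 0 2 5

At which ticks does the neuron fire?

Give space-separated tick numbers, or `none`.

t=0: input=3 -> V=0 FIRE
t=1: input=3 -> V=0 FIRE
t=2: input=0 -> V=0
t=3: input=2 -> V=14
t=4: input=0 -> V=12
t=5: input=5 -> V=0 FIRE
t=6: input=4 -> V=0 FIRE
t=7: input=0 -> V=0
t=8: input=5 -> V=0 FIRE
t=9: input=3 -> V=0 FIRE
t=10: input=4 -> V=0 FIRE
t=11: input=5 -> V=0 FIRE
t=12: input=0 -> V=0
t=13: input=2 -> V=14
t=14: input=5 -> V=0 FIRE

Answer: 0 1 5 6 8 9 10 11 14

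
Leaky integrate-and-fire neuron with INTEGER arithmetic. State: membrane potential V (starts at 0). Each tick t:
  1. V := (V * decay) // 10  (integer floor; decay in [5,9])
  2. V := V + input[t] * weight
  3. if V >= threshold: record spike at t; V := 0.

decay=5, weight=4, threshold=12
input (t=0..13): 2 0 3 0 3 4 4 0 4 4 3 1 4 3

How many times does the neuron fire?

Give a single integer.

Answer: 9

Derivation:
t=0: input=2 -> V=8
t=1: input=0 -> V=4
t=2: input=3 -> V=0 FIRE
t=3: input=0 -> V=0
t=4: input=3 -> V=0 FIRE
t=5: input=4 -> V=0 FIRE
t=6: input=4 -> V=0 FIRE
t=7: input=0 -> V=0
t=8: input=4 -> V=0 FIRE
t=9: input=4 -> V=0 FIRE
t=10: input=3 -> V=0 FIRE
t=11: input=1 -> V=4
t=12: input=4 -> V=0 FIRE
t=13: input=3 -> V=0 FIRE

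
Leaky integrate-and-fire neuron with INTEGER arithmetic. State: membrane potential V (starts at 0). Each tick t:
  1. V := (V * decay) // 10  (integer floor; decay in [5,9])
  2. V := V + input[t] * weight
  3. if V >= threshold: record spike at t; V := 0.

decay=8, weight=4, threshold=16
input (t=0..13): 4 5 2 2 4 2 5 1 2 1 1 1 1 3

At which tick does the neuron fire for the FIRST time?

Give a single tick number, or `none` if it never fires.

t=0: input=4 -> V=0 FIRE
t=1: input=5 -> V=0 FIRE
t=2: input=2 -> V=8
t=3: input=2 -> V=14
t=4: input=4 -> V=0 FIRE
t=5: input=2 -> V=8
t=6: input=5 -> V=0 FIRE
t=7: input=1 -> V=4
t=8: input=2 -> V=11
t=9: input=1 -> V=12
t=10: input=1 -> V=13
t=11: input=1 -> V=14
t=12: input=1 -> V=15
t=13: input=3 -> V=0 FIRE

Answer: 0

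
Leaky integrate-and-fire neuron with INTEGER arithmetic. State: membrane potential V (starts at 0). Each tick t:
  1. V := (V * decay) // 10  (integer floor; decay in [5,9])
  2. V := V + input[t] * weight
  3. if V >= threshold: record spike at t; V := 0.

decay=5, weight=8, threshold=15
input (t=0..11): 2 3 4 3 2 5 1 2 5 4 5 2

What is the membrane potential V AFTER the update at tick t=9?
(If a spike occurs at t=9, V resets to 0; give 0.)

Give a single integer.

Answer: 0

Derivation:
t=0: input=2 -> V=0 FIRE
t=1: input=3 -> V=0 FIRE
t=2: input=4 -> V=0 FIRE
t=3: input=3 -> V=0 FIRE
t=4: input=2 -> V=0 FIRE
t=5: input=5 -> V=0 FIRE
t=6: input=1 -> V=8
t=7: input=2 -> V=0 FIRE
t=8: input=5 -> V=0 FIRE
t=9: input=4 -> V=0 FIRE
t=10: input=5 -> V=0 FIRE
t=11: input=2 -> V=0 FIRE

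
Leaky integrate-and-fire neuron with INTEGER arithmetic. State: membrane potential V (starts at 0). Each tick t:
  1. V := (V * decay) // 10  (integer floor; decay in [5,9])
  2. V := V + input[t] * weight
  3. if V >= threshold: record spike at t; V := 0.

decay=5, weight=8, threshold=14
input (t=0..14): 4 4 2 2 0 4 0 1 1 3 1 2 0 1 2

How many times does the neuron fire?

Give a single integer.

Answer: 8

Derivation:
t=0: input=4 -> V=0 FIRE
t=1: input=4 -> V=0 FIRE
t=2: input=2 -> V=0 FIRE
t=3: input=2 -> V=0 FIRE
t=4: input=0 -> V=0
t=5: input=4 -> V=0 FIRE
t=6: input=0 -> V=0
t=7: input=1 -> V=8
t=8: input=1 -> V=12
t=9: input=3 -> V=0 FIRE
t=10: input=1 -> V=8
t=11: input=2 -> V=0 FIRE
t=12: input=0 -> V=0
t=13: input=1 -> V=8
t=14: input=2 -> V=0 FIRE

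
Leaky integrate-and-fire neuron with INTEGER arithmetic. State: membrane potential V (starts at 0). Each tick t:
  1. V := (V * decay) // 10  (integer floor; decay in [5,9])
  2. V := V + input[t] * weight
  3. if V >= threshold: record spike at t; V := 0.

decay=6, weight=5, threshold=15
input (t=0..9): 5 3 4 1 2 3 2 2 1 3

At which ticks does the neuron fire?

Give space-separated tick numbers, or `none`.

t=0: input=5 -> V=0 FIRE
t=1: input=3 -> V=0 FIRE
t=2: input=4 -> V=0 FIRE
t=3: input=1 -> V=5
t=4: input=2 -> V=13
t=5: input=3 -> V=0 FIRE
t=6: input=2 -> V=10
t=7: input=2 -> V=0 FIRE
t=8: input=1 -> V=5
t=9: input=3 -> V=0 FIRE

Answer: 0 1 2 5 7 9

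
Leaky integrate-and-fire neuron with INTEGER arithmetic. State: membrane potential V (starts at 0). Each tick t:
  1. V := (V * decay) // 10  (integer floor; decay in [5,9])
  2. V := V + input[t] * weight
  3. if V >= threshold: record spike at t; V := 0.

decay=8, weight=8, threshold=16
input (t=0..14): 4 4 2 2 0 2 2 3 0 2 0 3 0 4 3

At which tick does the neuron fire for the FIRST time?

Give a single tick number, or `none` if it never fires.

t=0: input=4 -> V=0 FIRE
t=1: input=4 -> V=0 FIRE
t=2: input=2 -> V=0 FIRE
t=3: input=2 -> V=0 FIRE
t=4: input=0 -> V=0
t=5: input=2 -> V=0 FIRE
t=6: input=2 -> V=0 FIRE
t=7: input=3 -> V=0 FIRE
t=8: input=0 -> V=0
t=9: input=2 -> V=0 FIRE
t=10: input=0 -> V=0
t=11: input=3 -> V=0 FIRE
t=12: input=0 -> V=0
t=13: input=4 -> V=0 FIRE
t=14: input=3 -> V=0 FIRE

Answer: 0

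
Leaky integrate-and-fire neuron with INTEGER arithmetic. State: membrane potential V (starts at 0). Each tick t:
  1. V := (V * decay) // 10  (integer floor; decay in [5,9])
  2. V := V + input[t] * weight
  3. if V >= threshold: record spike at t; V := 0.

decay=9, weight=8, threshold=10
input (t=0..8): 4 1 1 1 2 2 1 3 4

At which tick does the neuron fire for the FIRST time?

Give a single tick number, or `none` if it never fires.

t=0: input=4 -> V=0 FIRE
t=1: input=1 -> V=8
t=2: input=1 -> V=0 FIRE
t=3: input=1 -> V=8
t=4: input=2 -> V=0 FIRE
t=5: input=2 -> V=0 FIRE
t=6: input=1 -> V=8
t=7: input=3 -> V=0 FIRE
t=8: input=4 -> V=0 FIRE

Answer: 0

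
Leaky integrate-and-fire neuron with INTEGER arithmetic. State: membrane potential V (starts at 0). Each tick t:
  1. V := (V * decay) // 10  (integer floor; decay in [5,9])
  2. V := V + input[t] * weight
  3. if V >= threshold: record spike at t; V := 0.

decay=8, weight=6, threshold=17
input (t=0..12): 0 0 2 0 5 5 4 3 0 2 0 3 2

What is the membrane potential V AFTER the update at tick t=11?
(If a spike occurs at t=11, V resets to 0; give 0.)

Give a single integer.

t=0: input=0 -> V=0
t=1: input=0 -> V=0
t=2: input=2 -> V=12
t=3: input=0 -> V=9
t=4: input=5 -> V=0 FIRE
t=5: input=5 -> V=0 FIRE
t=6: input=4 -> V=0 FIRE
t=7: input=3 -> V=0 FIRE
t=8: input=0 -> V=0
t=9: input=2 -> V=12
t=10: input=0 -> V=9
t=11: input=3 -> V=0 FIRE
t=12: input=2 -> V=12

Answer: 0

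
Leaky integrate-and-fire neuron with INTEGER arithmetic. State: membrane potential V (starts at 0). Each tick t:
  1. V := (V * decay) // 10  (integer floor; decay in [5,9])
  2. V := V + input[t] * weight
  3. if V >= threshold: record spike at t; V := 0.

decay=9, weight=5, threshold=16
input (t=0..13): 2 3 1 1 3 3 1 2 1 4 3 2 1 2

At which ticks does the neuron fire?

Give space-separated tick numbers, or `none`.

t=0: input=2 -> V=10
t=1: input=3 -> V=0 FIRE
t=2: input=1 -> V=5
t=3: input=1 -> V=9
t=4: input=3 -> V=0 FIRE
t=5: input=3 -> V=15
t=6: input=1 -> V=0 FIRE
t=7: input=2 -> V=10
t=8: input=1 -> V=14
t=9: input=4 -> V=0 FIRE
t=10: input=3 -> V=15
t=11: input=2 -> V=0 FIRE
t=12: input=1 -> V=5
t=13: input=2 -> V=14

Answer: 1 4 6 9 11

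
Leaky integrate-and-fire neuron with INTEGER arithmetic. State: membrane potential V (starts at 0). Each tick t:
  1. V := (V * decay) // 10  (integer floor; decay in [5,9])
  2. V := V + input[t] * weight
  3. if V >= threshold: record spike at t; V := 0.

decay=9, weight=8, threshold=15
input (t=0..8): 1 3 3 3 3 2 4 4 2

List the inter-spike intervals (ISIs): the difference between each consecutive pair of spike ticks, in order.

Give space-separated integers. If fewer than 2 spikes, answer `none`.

Answer: 1 1 1 1 1 1 1

Derivation:
t=0: input=1 -> V=8
t=1: input=3 -> V=0 FIRE
t=2: input=3 -> V=0 FIRE
t=3: input=3 -> V=0 FIRE
t=4: input=3 -> V=0 FIRE
t=5: input=2 -> V=0 FIRE
t=6: input=4 -> V=0 FIRE
t=7: input=4 -> V=0 FIRE
t=8: input=2 -> V=0 FIRE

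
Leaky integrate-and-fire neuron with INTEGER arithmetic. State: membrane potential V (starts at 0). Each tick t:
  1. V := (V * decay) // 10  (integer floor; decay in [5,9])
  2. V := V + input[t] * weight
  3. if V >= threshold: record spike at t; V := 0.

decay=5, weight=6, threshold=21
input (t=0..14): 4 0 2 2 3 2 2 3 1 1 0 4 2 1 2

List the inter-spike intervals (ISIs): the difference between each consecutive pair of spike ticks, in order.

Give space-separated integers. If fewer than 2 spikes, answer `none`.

t=0: input=4 -> V=0 FIRE
t=1: input=0 -> V=0
t=2: input=2 -> V=12
t=3: input=2 -> V=18
t=4: input=3 -> V=0 FIRE
t=5: input=2 -> V=12
t=6: input=2 -> V=18
t=7: input=3 -> V=0 FIRE
t=8: input=1 -> V=6
t=9: input=1 -> V=9
t=10: input=0 -> V=4
t=11: input=4 -> V=0 FIRE
t=12: input=2 -> V=12
t=13: input=1 -> V=12
t=14: input=2 -> V=18

Answer: 4 3 4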